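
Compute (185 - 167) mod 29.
18

(185 - 167) = 18
18 mod 29 = 18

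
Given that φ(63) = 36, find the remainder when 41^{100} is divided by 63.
By Euler: 41^{36} ≡ 1 (mod 63) since gcd(41, 63) = 1. 100 = 2×36 + 28. So 41^{100} ≡ 41^{28} ≡ 22 (mod 63)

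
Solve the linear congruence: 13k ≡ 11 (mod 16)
7

Since gcd(13, 16) = 1 divides 11, a solution exists.
Multiply both sides by the inverse of 13 mod 16:
  13^(-1) mod 16 = 5
  x ≡ 5 × 11 ≡ 55 ≡ 7 (mod 16)
Verification: 13 × 7 = 91 = 5 × 16 + 11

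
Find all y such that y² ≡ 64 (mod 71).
The square roots of 64 mod 71 are 8 and 63. Verify: 8² = 64 ≡ 64 (mod 71)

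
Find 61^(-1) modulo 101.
53

Using Extended Euclidean Algorithm:
gcd(61, 101) = 1
Bezout coefficients: 61 × -48 + 101 × 29 = 1
So 61 × -48 ≡ 1 (mod 101)
The inverse is -48 mod 101 = 53
Verification: 61 × 53 = 3233 = 32 × 101 + 1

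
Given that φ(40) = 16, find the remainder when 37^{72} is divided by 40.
By Euler: 37^{16} ≡ 1 (mod 40) since gcd(37, 40) = 1. 72 = 4×16 + 8. So 37^{72} ≡ 37^{8} ≡ 1 (mod 40)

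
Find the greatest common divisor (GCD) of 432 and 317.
1

Using the Euclidean algorithm:
432 = 1 × 317 + 115
317 = 2 × 115 + 87
115 = 1 × 87 + 28
87 = 3 × 28 + 3
28 = 9 × 3 + 1
3 = 3 × 1 + 0

GCD(432, 317) = 1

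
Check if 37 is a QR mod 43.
By Euler's criterion: 37^{21} ≡ 42 (mod 43). Since this equals -1 (≡ 42), 37 is not a QR.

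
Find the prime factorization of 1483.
1483

Divide by primes starting from smallest:
1483 ÷ 1483 = 1

1483 = 1483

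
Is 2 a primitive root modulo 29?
Yes

To verify, check if 2^(28/q) ≢ 1 (mod 29) for each prime divisor q of 28
Divisors of 28 = 28: [1, 2, 4, 7, 14, 28]
  2^(28/2) = 2^14 ≡ 28 (mod 29)
  2^(28/7) = 2^4 ≡ 16 (mod 29)
Conclusion: 2 is a primitive root modulo 29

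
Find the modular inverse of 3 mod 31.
3^(-1) ≡ 21 (mod 31). Verification: 3 × 21 = 63 ≡ 1 (mod 31)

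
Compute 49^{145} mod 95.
49

Using successive squaring:
Binary expansion of 145: 10010001
Powers of 49 mod 95 (each is the square of the previous):
  49^1 ≡ 49 (mod 95)
  49^2 ≡ 49² = 2401 ≡ 26 (mod 95)
  49^4 ≡ 26² = 676 ≡ 11 (mod 95)
  49^8 ≡ 11² = 121 ≡ 26 (mod 95)
  49^16 ≡ 26² = 676 ≡ 11 (mod 95)
  49^32 ≡ 11² = 121 ≡ 26 (mod 95)
  49^64 ≡ 26² = 676 ≡ 11 (mod 95)
  49^128 ≡ 11² = 121 ≡ 26 (mod 95)
145 = 128 + 16 + 1, so 49^145 = 49^128 × 49^16 × 49^1 ≡ 26 × 11 × 49 (mod 95)
Multiplying step by step:
  26 × 11 = 286 ≡ 1 (mod 95)
  1 × 49 = 49 ≡ 49 (mod 95)
Result: 49^145 ≡ 49 (mod 95)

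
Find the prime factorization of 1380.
2^2 × 3 × 5 × 23

Divide by primes starting from smallest:
1380 ÷ 2 = 690
690 ÷ 2 = 345
345 ÷ 3 = 115
115 ÷ 5 = 23
23 ÷ 23 = 1

1380 = 2^2 × 3 × 5 × 23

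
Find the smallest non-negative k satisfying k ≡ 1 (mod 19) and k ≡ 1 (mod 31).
M = 19 × 31 = 589. M₁ = 31, y₁ ≡ 8 (mod 19). M₂ = 19, y₂ ≡ 18 (mod 31). k = 1×31×8 + 1×19×18 ≡ 1 (mod 589)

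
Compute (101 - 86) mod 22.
15

(101 - 86) = 15
15 mod 22 = 15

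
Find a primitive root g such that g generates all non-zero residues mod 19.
p - 1 = 18 has prime divisors 2, 3. h is a primitive root mod 19 iff h^(18/q) ≢ 1 (mod 19) for each such q.
h = 2: 2^9 ≡ 18, 2^6 ≡ 7 (mod 19); none is 1, so 2 has order 18 and is a primitive root.
The smallest primitive root mod 19 is g = 2.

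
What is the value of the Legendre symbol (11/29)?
(11/29) = 11^{14} mod 29 = -1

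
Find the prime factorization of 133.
7 × 19

Divide by primes starting from smallest:
133 ÷ 7 = 19
19 ÷ 19 = 1

133 = 7 × 19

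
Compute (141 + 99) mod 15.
0

(141 + 99) = 240
240 mod 15 = 0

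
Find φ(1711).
1624

Prime factorization: 1711 = 29 × 59
Using the formula φ(n) = n × Π(1 - 1/p) for each prime factor p:
φ(1711) = 1711 × (1 - 1/29) × (1 - 1/59)
φ(1711) = 1624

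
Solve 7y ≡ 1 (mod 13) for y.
2

Using Extended Euclidean Algorithm:
gcd(7, 13) = 1
Bezout coefficients: 7 × 2 + 13 × -1 = 1
So 7 × 2 ≡ 1 (mod 13)
The inverse is 2 mod 13 = 2
Verification: 7 × 2 = 14 = 1 × 13 + 1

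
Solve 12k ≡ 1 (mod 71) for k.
6

Using Extended Euclidean Algorithm:
gcd(12, 71) = 1
Bezout coefficients: 12 × 6 + 71 × -1 = 1
So 12 × 6 ≡ 1 (mod 71)
The inverse is 6 mod 71 = 6
Verification: 12 × 6 = 72 = 1 × 71 + 1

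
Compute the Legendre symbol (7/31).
(7/31) = 7^{15} mod 31 = 1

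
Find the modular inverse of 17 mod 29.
17^(-1) ≡ 12 (mod 29). Verification: 17 × 12 = 204 ≡ 1 (mod 29)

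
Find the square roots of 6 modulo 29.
The square roots of 6 mod 29 are 8 and 21. Verify: 8² = 64 ≡ 6 (mod 29)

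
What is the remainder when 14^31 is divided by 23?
Using Fermat: 14^{22} ≡ 1 (mod 23). 31 ≡ 9 (mod 22). So 14^{31} ≡ 14^{9} ≡ 21 (mod 23)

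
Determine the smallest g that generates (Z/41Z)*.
6

A primitive root g modulo p has order p-1 = 40
Prime divisors of 40: [2, 5]
g is a primitive root iff g^(40/q) ≢ 1 (mod 41) for each prime divisor q
Testing small values:
  g = 2: 2^20 ≡ 1, 2^8 ≡ 10 (mod 41) → 2^20 ≡ 1, not primitive root
  g = 3: 3^20 ≡ 40, 3^8 ≡ 1 (mod 41) → 3^8 ≡ 1, not primitive root
  g = 4: 4^20 ≡ 1, 4^8 ≡ 18 (mod 41) → 4^20 ≡ 1, not primitive root
  g = 5: 5^20 ≡ 1, 5^8 ≡ 18 (mod 41) → 5^20 ≡ 1, not primitive root
  g = 6: 6^20 ≡ 40, 6^8 ≡ 10 (mod 41) → none is 1, primitive root!
The smallest primitive root is 6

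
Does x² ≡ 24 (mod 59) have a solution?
By Euler's criterion: 24^{29} ≡ 58 (mod 59). Since this equals -1 (≡ 58), 24 is not a QR.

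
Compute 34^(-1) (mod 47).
18

Using Extended Euclidean Algorithm:
gcd(34, 47) = 1
Bezout coefficients: 34 × 18 + 47 × -13 = 1
So 34 × 18 ≡ 1 (mod 47)
The inverse is 18 mod 47 = 18
Verification: 34 × 18 = 612 = 13 × 47 + 1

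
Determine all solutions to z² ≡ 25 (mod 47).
The square roots of 25 mod 47 are 42 and 5. Verify: 42² = 1764 ≡ 25 (mod 47)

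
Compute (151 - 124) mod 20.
7

(151 - 124) = 27
27 mod 20 = 7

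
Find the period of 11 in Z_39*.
Powers of 11 mod 39: 11^1≡11, 11^2≡4, 11^3≡5, 11^4≡16, 11^5≡20, 11^6≡25, 11^7≡2, 11^8≡22, 11^9≡8, 11^10≡10, 11^11≡32, 11^12≡1. Order = 12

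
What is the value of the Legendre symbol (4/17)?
(4/17) = 4^{8} mod 17 = 1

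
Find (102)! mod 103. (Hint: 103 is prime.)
By Wilson's theorem, (102)! ≡ -1 ≡ 102 (mod 103)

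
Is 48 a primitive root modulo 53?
Yes

To verify, check if 48^(52/q) ≢ 1 (mod 53) for each prime divisor q of 52
Divisors of 52 = 52: [1, 2, 4, 13, 26, 52]
  48^(52/2) = 48^26 ≡ 52 (mod 53)
  48^(52/13) = 48^4 ≡ 42 (mod 53)
Conclusion: 48 is a primitive root modulo 53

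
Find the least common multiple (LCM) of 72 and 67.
4824

First find GCD(72, 67) using the Euclidean algorithm:
72 = 1 × 67 + 5
67 = 13 × 5 + 2
5 = 2 × 2 + 1
2 = 2 × 1 + 0
GCD(72, 67) = 1

LCM formula: LCM(a, b) = (a × b) / GCD(a, b)
LCM(72, 67) = (72 × 67) / 1
LCM(72, 67) = 4824 / 1
LCM(72, 67) = 4824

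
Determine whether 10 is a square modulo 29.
By Euler's criterion: 10^{14} ≡ 28 (mod 29). Since this equals -1 (≡ 28), 10 is not a QR.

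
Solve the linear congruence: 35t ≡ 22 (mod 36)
14

Since gcd(35, 36) = 1 divides 22, a solution exists.
Multiply both sides by the inverse of 35 mod 36:
  35^(-1) mod 36 = 35
  x ≡ 35 × 22 ≡ 770 ≡ 14 (mod 36)
Verification: 35 × 14 = 490 = 13 × 36 + 22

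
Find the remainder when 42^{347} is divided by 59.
By Fermat: 42^{58} ≡ 1 (mod 59). 347 = 5×58 + 57. So 42^{347} ≡ 42^{57} ≡ 52 (mod 59)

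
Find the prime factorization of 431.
431

Divide by primes starting from smallest:
431 ÷ 431 = 1

431 = 431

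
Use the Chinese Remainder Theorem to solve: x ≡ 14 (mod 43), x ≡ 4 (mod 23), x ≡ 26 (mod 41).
39058

Using the Chinese Remainder Theorem:
M = product of moduli = 40549
For equation 1: M_1 = 943, 943 ≡ 40 (mod 43), inverse of 943 mod 43 is 14 (check: 40 × 14 = 560 ≡ 1 (mod 43))
For equation 2: M_2 = 1763, 1763 ≡ 15 (mod 23), inverse of 1763 mod 23 is 20 (check: 15 × 20 = 300 ≡ 1 (mod 23))
For equation 3: M_3 = 989, 989 ≡ 5 (mod 41), inverse of 989 mod 41 is 33 (check: 5 × 33 = 165 ≡ 1 (mod 41))
Combine: x ≡ Σ r_i×M_i×(M_i⁻¹ mod m_i) = 14×943×14 + 4×1763×20 + 26×989×33 = 184828 + 141040 + 848562 = 1174430
1174430 mod 40549 = 39058
x ≡ 39058 (mod 40549)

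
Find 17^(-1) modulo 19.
9

Using Extended Euclidean Algorithm:
gcd(17, 19) = 1
Bezout coefficients: 17 × 9 + 19 × -8 = 1
So 17 × 9 ≡ 1 (mod 19)
The inverse is 9 mod 19 = 9
Verification: 17 × 9 = 153 = 8 × 19 + 1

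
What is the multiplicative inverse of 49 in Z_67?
26

Using Extended Euclidean Algorithm:
gcd(49, 67) = 1
Bezout coefficients: 49 × 26 + 67 × -19 = 1
So 49 × 26 ≡ 1 (mod 67)
The inverse is 26 mod 67 = 26
Verification: 49 × 26 = 1274 = 19 × 67 + 1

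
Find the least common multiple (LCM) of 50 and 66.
1650

First find GCD(50, 66) using the Euclidean algorithm:
50 = 0 × 66 + 50
66 = 1 × 50 + 16
50 = 3 × 16 + 2
16 = 8 × 2 + 0
GCD(50, 66) = 2

LCM formula: LCM(a, b) = (a × b) / GCD(a, b)
LCM(50, 66) = (50 × 66) / 2
LCM(50, 66) = 3300 / 2
LCM(50, 66) = 1650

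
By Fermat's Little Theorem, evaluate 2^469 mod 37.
By Fermat: 2^{36} ≡ 1 (mod 37). 469 ≡ 1 (mod 36). So 2^{469} ≡ 2^{1} ≡ 2 (mod 37)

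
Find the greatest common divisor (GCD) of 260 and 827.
1

Using the Euclidean algorithm:
260 = 0 × 827 + 260
827 = 3 × 260 + 47
260 = 5 × 47 + 25
47 = 1 × 25 + 22
25 = 1 × 22 + 3
22 = 7 × 3 + 1
3 = 3 × 1 + 0

GCD(260, 827) = 1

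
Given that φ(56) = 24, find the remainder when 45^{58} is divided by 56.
By Euler: 45^{24} ≡ 1 (mod 56) since gcd(45, 56) = 1. 58 = 2×24 + 10. So 45^{58} ≡ 45^{10} ≡ 25 (mod 56)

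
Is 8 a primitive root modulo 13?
No

To verify, check if 8^(12/q) ≢ 1 (mod 13) for each prime divisor q of 12
Divisors of 12 = 12: [1, 2, 3, 4, 6, 12]
  8^(12/2) = 8^6 ≡ 12 (mod 13)
  8^(12/3) = 8^4 ≡ 1 (mod 13)
Conclusion: 8 is not a primitive root modulo 13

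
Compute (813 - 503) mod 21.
16

(813 - 503) = 310
310 mod 21 = 16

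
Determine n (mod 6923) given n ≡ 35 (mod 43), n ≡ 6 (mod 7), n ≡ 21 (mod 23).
895

Using the Chinese Remainder Theorem:
M = product of moduli = 6923
For equation 1: M_1 = 161, 161 ≡ 32 (mod 43), inverse of 161 mod 43 is 39 (check: 32 × 39 = 1248 ≡ 1 (mod 43))
For equation 2: M_2 = 989, 989 ≡ 2 (mod 7), inverse of 989 mod 7 is 4 (check: 2 × 4 = 8 ≡ 1 (mod 7))
For equation 3: M_3 = 301, 301 ≡ 2 (mod 23), inverse of 301 mod 23 is 12 (check: 2 × 12 = 24 ≡ 1 (mod 23))
Combine: n ≡ Σ r_i×M_i×(M_i⁻¹ mod m_i) = 35×161×39 + 6×989×4 + 21×301×12 = 219765 + 23736 + 75852 = 319353
319353 mod 6923 = 895
n ≡ 895 (mod 6923)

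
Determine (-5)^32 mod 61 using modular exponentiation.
Using repeated squaring. (-5) ≡ 56 (mod 61). 32 = 32 (binary 100000). Repeated squaring mod 61: 56^1 ≡ 56; 56^2 ≡ 56² = 3136 ≡ 25; 56^4 ≡ 25² = 625 ≡ 15; 56^8 ≡ 15² = 225 ≡ 42; 56^16 ≡ 42² = 1764 ≡ 56; 56^32 ≡ 56² = 3136 ≡ 25. So (-5)^32 ≡ 25 (mod 61).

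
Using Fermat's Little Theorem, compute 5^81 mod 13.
By Fermat: 5^{12} ≡ 1 (mod 13). 81 = 6×12 + 9. So 5^{81} ≡ 5^{9} ≡ 5 (mod 13)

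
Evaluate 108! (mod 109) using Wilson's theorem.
By Wilson's theorem, (108)! ≡ -1 ≡ 108 (mod 109)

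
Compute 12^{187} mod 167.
25

Using successive squaring:
Binary expansion of 187: 10111011
Powers of 12 mod 167 (each is the square of the previous):
  12^1 ≡ 12 (mod 167)
  12^2 ≡ 12² = 144 ≡ 144 (mod 167)
  12^4 ≡ 144² = 20736 ≡ 28 (mod 167)
  12^8 ≡ 28² = 784 ≡ 116 (mod 167)
  12^16 ≡ 116² = 13456 ≡ 96 (mod 167)
  12^32 ≡ 96² = 9216 ≡ 31 (mod 167)
  12^64 ≡ 31² = 961 ≡ 126 (mod 167)
  12^128 ≡ 126² = 15876 ≡ 11 (mod 167)
187 = 128 + 32 + 16 + 8 + 2 + 1, so 12^187 = 12^128 × 12^32 × 12^16 × 12^8 × 12^2 × 12^1 ≡ 11 × 31 × 96 × 116 × 144 × 12 (mod 167)
Multiplying step by step:
  11 × 31 = 341 ≡ 7 (mod 167)
  7 × 96 = 672 ≡ 4 (mod 167)
  4 × 116 = 464 ≡ 130 (mod 167)
  130 × 144 = 18720 ≡ 16 (mod 167)
  16 × 12 = 192 ≡ 25 (mod 167)
Result: 12^187 ≡ 25 (mod 167)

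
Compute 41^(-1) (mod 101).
69

Using Extended Euclidean Algorithm:
gcd(41, 101) = 1
Bezout coefficients: 41 × -32 + 101 × 13 = 1
So 41 × -32 ≡ 1 (mod 101)
The inverse is -32 mod 101 = 69
Verification: 41 × 69 = 2829 = 28 × 101 + 1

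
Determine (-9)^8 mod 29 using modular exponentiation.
(-9) ≡ 20 (mod 29). 8 = 8 (binary 1000). Repeated squaring mod 29: 20^1 ≡ 20; 20^2 ≡ 20² = 400 ≡ 23; 20^4 ≡ 23² = 529 ≡ 7; 20^8 ≡ 7² = 49 ≡ 20. So (-9)^8 ≡ 20 (mod 29).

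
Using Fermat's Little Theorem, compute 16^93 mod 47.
By Fermat: 16^{46} ≡ 1 (mod 47). 93 = 2×46 + 1. So 16^{93} ≡ 16^{1} ≡ 16 (mod 47)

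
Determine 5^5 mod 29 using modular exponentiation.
5 = 4 + 1 (binary 101). Repeated squaring mod 29: 5^1 ≡ 5; 5^2 ≡ 5² = 25 ≡ 25; 5^4 ≡ 25² = 625 ≡ 16. Multiply: 5^5 = 5^4 × 5^1 ≡ 16 × 5 (mod 29): 16 × 5 = 80 ≡ 22. So 5^5 ≡ 22 (mod 29).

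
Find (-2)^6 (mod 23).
(-2) ≡ 21 (mod 23). 6 = 4 + 2 (binary 110). Repeated squaring mod 23: 21^1 ≡ 21; 21^2 ≡ 21² = 441 ≡ 4; 21^4 ≡ 4² = 16 ≡ 16. Multiply: (-2)^6 ≡ 21^4 × 21^2 ≡ 16 × 4 (mod 23): 16 × 4 = 64 ≡ 18. So (-2)^6 ≡ 18 (mod 23).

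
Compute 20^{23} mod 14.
6

Using successive squaring:
Binary expansion of 23: 10111
Powers of 20 mod 14 (each is the square of the previous):
  20^1 ≡ 6 (mod 14)
  20^2 ≡ 6² = 36 ≡ 8 (mod 14)
  20^4 ≡ 8² = 64 ≡ 8 (mod 14)
  20^8 ≡ 8² = 64 ≡ 8 (mod 14)
  20^16 ≡ 8² = 64 ≡ 8 (mod 14)
23 = 16 + 4 + 2 + 1, so 20^23 = 20^16 × 20^4 × 20^2 × 20^1 ≡ 8 × 8 × 8 × 6 (mod 14)
Multiplying step by step:
  8 × 8 = 64 ≡ 8 (mod 14)
  8 × 8 = 64 ≡ 8 (mod 14)
  8 × 6 = 48 ≡ 6 (mod 14)
Result: 20^23 ≡ 6 (mod 14)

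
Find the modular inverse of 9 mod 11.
9^(-1) ≡ 5 (mod 11). Verification: 9 × 5 = 45 ≡ 1 (mod 11)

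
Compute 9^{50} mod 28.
25

Using successive squaring:
Binary expansion of 50: 110010
Powers of 9 mod 28 (each is the square of the previous):
  9^1 ≡ 9 (mod 28)
  9^2 ≡ 9² = 81 ≡ 25 (mod 28)
  9^4 ≡ 25² = 625 ≡ 9 (mod 28)
  9^8 ≡ 9² = 81 ≡ 25 (mod 28)
  9^16 ≡ 25² = 625 ≡ 9 (mod 28)
  9^32 ≡ 9² = 81 ≡ 25 (mod 28)
50 = 32 + 16 + 2, so 9^50 = 9^32 × 9^16 × 9^2 ≡ 25 × 9 × 25 (mod 28)
Multiplying step by step:
  25 × 9 = 225 ≡ 1 (mod 28)
  1 × 25 = 25 ≡ 25 (mod 28)
Result: 9^50 ≡ 25 (mod 28)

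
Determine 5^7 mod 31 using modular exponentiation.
7 = 4 + 2 + 1 (binary 111). Repeated squaring mod 31: 5^1 ≡ 5; 5^2 ≡ 5² = 25 ≡ 25; 5^4 ≡ 25² = 625 ≡ 5. Multiply: 5^7 = 5^4 × 5^2 × 5^1 ≡ 5 × 25 × 5 (mod 31): 5 × 25 = 125 ≡ 1; 1 × 5 = 5 ≡ 5. So 5^7 ≡ 5 (mod 31).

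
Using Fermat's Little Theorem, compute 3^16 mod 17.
By Fermat's Little Theorem, 3^{16} ≡ 1 (mod 17) since 17 is prime and gcd(3, 17) = 1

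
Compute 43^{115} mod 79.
37

Using successive squaring:
Binary expansion of 115: 1110011
Powers of 43 mod 79 (each is the square of the previous):
  43^1 ≡ 43 (mod 79)
  43^2 ≡ 43² = 1849 ≡ 32 (mod 79)
  43^4 ≡ 32² = 1024 ≡ 76 (mod 79)
  43^8 ≡ 76² = 5776 ≡ 9 (mod 79)
  43^16 ≡ 9² = 81 ≡ 2 (mod 79)
  43^32 ≡ 2² = 4 ≡ 4 (mod 79)
  43^64 ≡ 4² = 16 ≡ 16 (mod 79)
115 = 64 + 32 + 16 + 2 + 1, so 43^115 = 43^64 × 43^32 × 43^16 × 43^2 × 43^1 ≡ 16 × 4 × 2 × 32 × 43 (mod 79)
Multiplying step by step:
  16 × 4 = 64 ≡ 64 (mod 79)
  64 × 2 = 128 ≡ 49 (mod 79)
  49 × 32 = 1568 ≡ 67 (mod 79)
  67 × 43 = 2881 ≡ 37 (mod 79)
Result: 43^115 ≡ 37 (mod 79)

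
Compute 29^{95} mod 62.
61

Using successive squaring:
Binary expansion of 95: 1011111
Powers of 29 mod 62 (each is the square of the previous):
  29^1 ≡ 29 (mod 62)
  29^2 ≡ 29² = 841 ≡ 35 (mod 62)
  29^4 ≡ 35² = 1225 ≡ 47 (mod 62)
  29^8 ≡ 47² = 2209 ≡ 39 (mod 62)
  29^16 ≡ 39² = 1521 ≡ 33 (mod 62)
  29^32 ≡ 33² = 1089 ≡ 35 (mod 62)
  29^64 ≡ 35² = 1225 ≡ 47 (mod 62)
95 = 64 + 16 + 8 + 4 + 2 + 1, so 29^95 = 29^64 × 29^16 × 29^8 × 29^4 × 29^2 × 29^1 ≡ 47 × 33 × 39 × 47 × 35 × 29 (mod 62)
Multiplying step by step:
  47 × 33 = 1551 ≡ 1 (mod 62)
  1 × 39 = 39 ≡ 39 (mod 62)
  39 × 47 = 1833 ≡ 35 (mod 62)
  35 × 35 = 1225 ≡ 47 (mod 62)
  47 × 29 = 1363 ≡ 61 (mod 62)
Result: 29^95 ≡ 61 (mod 62)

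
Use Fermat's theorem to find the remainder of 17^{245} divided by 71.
70

By Fermat's Little Theorem, a^(p-1) ≡ 1 (mod p) for prime p and gcd(a, p) = 1
Here p = 71, so 17^70 ≡ 1 (mod 71)
We can reduce the exponent: 245 mod 70 = 35
So 17^245 ≡ 17^35 (mod 71)
Computing: 17^35 mod 71 = 70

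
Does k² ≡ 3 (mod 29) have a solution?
By Euler's criterion: 3^{14} ≡ 28 (mod 29). Since this equals -1 (≡ 28), 3 is not a QR.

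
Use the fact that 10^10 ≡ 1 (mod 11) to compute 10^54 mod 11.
By Fermat: 10^{10} ≡ 1 (mod 11). 54 = 5×10 + 4. So 10^{54} ≡ 10^{4} ≡ 1 (mod 11)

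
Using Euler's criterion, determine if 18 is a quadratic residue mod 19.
By Euler's criterion: 18^{9} ≡ 18 (mod 19). Since this equals -1 (≡ 18), 18 is not a QR.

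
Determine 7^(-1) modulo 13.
7^(-1) ≡ 2 (mod 13). Verification: 7 × 2 = 14 ≡ 1 (mod 13)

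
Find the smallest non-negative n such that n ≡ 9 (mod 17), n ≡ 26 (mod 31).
26

Using the Chinese Remainder Theorem:
M = product of moduli = 527
For equation 1: M_1 = 31, 31 ≡ 14 (mod 17), inverse of 31 mod 17 is 11 (check: 14 × 11 = 154 ≡ 1 (mod 17))
For equation 2: M_2 = 17, 17 ≡ 17 (mod 31), inverse of 17 mod 31 is 11 (check: 17 × 11 = 187 ≡ 1 (mod 31))
Combine: n ≡ Σ r_i×M_i×(M_i⁻¹ mod m_i) = 9×31×11 + 26×17×11 = 3069 + 4862 = 7931
7931 mod 527 = 26
n ≡ 26 (mod 527)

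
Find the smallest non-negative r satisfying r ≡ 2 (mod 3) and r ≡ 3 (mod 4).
M = 3 × 4 = 12. M₁ = 4, y₁ ≡ 1 (mod 3). M₂ = 3, y₂ ≡ 3 (mod 4). r = 2×4×1 + 3×3×3 ≡ 11 (mod 12)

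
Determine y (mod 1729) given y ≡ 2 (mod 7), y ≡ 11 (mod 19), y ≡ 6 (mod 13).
695

Using the Chinese Remainder Theorem:
M = product of moduli = 1729
For equation 1: M_1 = 247, 247 ≡ 2 (mod 7), inverse of 247 mod 7 is 4 (check: 2 × 4 = 8 ≡ 1 (mod 7))
For equation 2: M_2 = 91, 91 ≡ 15 (mod 19), inverse of 91 mod 19 is 14 (check: 15 × 14 = 210 ≡ 1 (mod 19))
For equation 3: M_3 = 133, 133 ≡ 3 (mod 13), inverse of 133 mod 13 is 9 (check: 3 × 9 = 27 ≡ 1 (mod 13))
Combine: y ≡ Σ r_i×M_i×(M_i⁻¹ mod m_i) = 2×247×4 + 11×91×14 + 6×133×9 = 1976 + 14014 + 7182 = 23172
23172 mod 1729 = 695
y ≡ 695 (mod 1729)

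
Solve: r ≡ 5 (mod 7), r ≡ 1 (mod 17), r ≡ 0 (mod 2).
M = 7 × 17 × 2 = 238. M₁ = 34, y₁ ≡ 6 (mod 7). M₂ = 14, y₂ ≡ 11 (mod 17). M₃ = 119, y₃ ≡ 1 (mod 2). r = 5×34×6 + 1×14×11 + 0×119×1 ≡ 222 (mod 238)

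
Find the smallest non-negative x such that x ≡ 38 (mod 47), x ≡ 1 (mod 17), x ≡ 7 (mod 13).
9861

Using the Chinese Remainder Theorem:
M = product of moduli = 10387
For equation 1: M_1 = 221, 221 ≡ 33 (mod 47), inverse of 221 mod 47 is 10 (check: 33 × 10 = 330 ≡ 1 (mod 47))
For equation 2: M_2 = 611, 611 ≡ 16 (mod 17), inverse of 611 mod 17 is 16 (check: 16 × 16 = 256 ≡ 1 (mod 17))
For equation 3: M_3 = 799, 799 ≡ 6 (mod 13), inverse of 799 mod 13 is 11 (check: 6 × 11 = 66 ≡ 1 (mod 13))
Combine: x ≡ Σ r_i×M_i×(M_i⁻¹ mod m_i) = 38×221×10 + 1×611×16 + 7×799×11 = 83980 + 9776 + 61523 = 155279
155279 mod 10387 = 9861
x ≡ 9861 (mod 10387)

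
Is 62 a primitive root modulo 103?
p - 1 = 102 has prime divisors 2, 3, 17. Check 62^(102/q) mod 103 for each: 62^(102/2) = 62^51 ≡ 102, 62^(102/3) = 62^34 ≡ 46, 62^(102/17) = 62^6 ≡ 93 (mod 103). None of these is 1, so 62 has order 102 = φ(103), so it is a primitive root mod 103.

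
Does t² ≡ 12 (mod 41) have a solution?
By Euler's criterion: 12^{20} ≡ 40 (mod 41). Since this equals -1 (≡ 40), 12 is not a QR.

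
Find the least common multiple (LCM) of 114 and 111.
4218

First find GCD(114, 111) using the Euclidean algorithm:
114 = 1 × 111 + 3
111 = 37 × 3 + 0
GCD(114, 111) = 3

LCM formula: LCM(a, b) = (a × b) / GCD(a, b)
LCM(114, 111) = (114 × 111) / 3
LCM(114, 111) = 12654 / 3
LCM(114, 111) = 4218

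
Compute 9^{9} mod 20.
9

Using successive squaring:
Binary expansion of 9: 1001
Powers of 9 mod 20 (each is the square of the previous):
  9^1 ≡ 9 (mod 20)
  9^2 ≡ 9² = 81 ≡ 1 (mod 20)
  9^4 ≡ 1² = 1 ≡ 1 (mod 20)
  9^8 ≡ 1² = 1 ≡ 1 (mod 20)
9 = 8 + 1, so 9^9 = 9^8 × 9^1 ≡ 1 × 9 (mod 20)
Multiplying step by step:
  1 × 9 = 9 ≡ 9 (mod 20)
Result: 9^9 ≡ 9 (mod 20)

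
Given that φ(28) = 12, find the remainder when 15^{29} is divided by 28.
By Euler: 15^{12} ≡ 1 (mod 28) since gcd(15, 28) = 1. 29 = 2×12 + 5. So 15^{29} ≡ 15^{5} ≡ 15 (mod 28)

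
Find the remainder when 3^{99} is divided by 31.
By Fermat: 3^{30} ≡ 1 (mod 31). 99 = 3×30 + 9. So 3^{99} ≡ 3^{9} ≡ 29 (mod 31)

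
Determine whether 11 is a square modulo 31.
By Euler's criterion: 11^{15} ≡ 30 (mod 31). Since this equals -1 (≡ 30), 11 is not a QR.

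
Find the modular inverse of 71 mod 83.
71^(-1) ≡ 76 (mod 83). Verification: 71 × 76 = 5396 ≡ 1 (mod 83)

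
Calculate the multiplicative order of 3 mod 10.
Powers of 3 mod 10: 3^1≡3, 3^2≡9, 3^3≡7, 3^4≡1. Order = 4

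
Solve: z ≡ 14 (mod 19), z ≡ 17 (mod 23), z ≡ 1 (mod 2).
M = 19 × 23 × 2 = 874. M₁ = 46, y₁ ≡ 12 (mod 19). M₂ = 38, y₂ ≡ 20 (mod 23). M₃ = 437, y₃ ≡ 1 (mod 2). z = 14×46×12 + 17×38×20 + 1×437×1 ≡ 109 (mod 874)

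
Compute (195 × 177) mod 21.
12

(195 × 177) = 34515
34515 mod 21 = 12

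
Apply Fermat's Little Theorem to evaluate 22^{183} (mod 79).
22

By Fermat's Little Theorem, a^(p-1) ≡ 1 (mod p) for prime p and gcd(a, p) = 1
Here p = 79, so 22^78 ≡ 1 (mod 79)
We can reduce the exponent: 183 mod 78 = 27
So 22^183 ≡ 22^27 (mod 79)
Computing: 22^27 mod 79 = 22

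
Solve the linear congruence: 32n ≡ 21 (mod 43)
2

Since gcd(32, 43) = 1 divides 21, a solution exists.
Multiply both sides by the inverse of 32 mod 43:
  32^(-1) mod 43 = 39
  x ≡ 39 × 21 ≡ 819 ≡ 2 (mod 43)
Verification: 32 × 2 = 64 = 1 × 43 + 21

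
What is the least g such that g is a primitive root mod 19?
p - 1 = 18 has prime divisors 2, 3. h is a primitive root mod 19 iff h^(18/q) ≢ 1 (mod 19) for each such q.
h = 2: 2^9 ≡ 18, 2^6 ≡ 7 (mod 19); none is 1, so 2 has order 18 and is a primitive root.
The smallest primitive root mod 19 is g = 2.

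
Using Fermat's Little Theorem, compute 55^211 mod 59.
By Fermat: 55^{58} ≡ 1 (mod 59). 211 = 3×58 + 37. So 55^{211} ≡ 55^{37} ≡ 13 (mod 59)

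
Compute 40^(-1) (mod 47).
40^(-1) ≡ 20 (mod 47). Verification: 40 × 20 = 800 ≡ 1 (mod 47)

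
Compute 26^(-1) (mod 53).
26^(-1) ≡ 51 (mod 53). Verification: 26 × 51 = 1326 ≡ 1 (mod 53)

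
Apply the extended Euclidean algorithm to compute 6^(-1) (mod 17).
Extended GCD: 6(3) + 17(-1) = 1. So 6^(-1) ≡ 3 ≡ 3 (mod 17). Verify: 6 × 3 = 18 ≡ 1 (mod 17)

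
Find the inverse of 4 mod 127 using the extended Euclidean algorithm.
Extended GCD: 4(32) + 127(-1) = 1. So 4^(-1) ≡ 32 ≡ 32 (mod 127). Verify: 4 × 32 = 128 ≡ 1 (mod 127)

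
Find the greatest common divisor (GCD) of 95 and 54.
1

Using the Euclidean algorithm:
95 = 1 × 54 + 41
54 = 1 × 41 + 13
41 = 3 × 13 + 2
13 = 6 × 2 + 1
2 = 2 × 1 + 0

GCD(95, 54) = 1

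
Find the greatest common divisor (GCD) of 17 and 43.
1

Using the Euclidean algorithm:
17 = 0 × 43 + 17
43 = 2 × 17 + 9
17 = 1 × 9 + 8
9 = 1 × 8 + 1
8 = 8 × 1 + 0

GCD(17, 43) = 1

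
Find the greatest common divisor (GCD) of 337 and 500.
1

Using the Euclidean algorithm:
337 = 0 × 500 + 337
500 = 1 × 337 + 163
337 = 2 × 163 + 11
163 = 14 × 11 + 9
11 = 1 × 9 + 2
9 = 4 × 2 + 1
2 = 2 × 1 + 0

GCD(337, 500) = 1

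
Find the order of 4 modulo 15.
Powers of 4 mod 15: 4^1≡4, 4^2≡1. Order = 2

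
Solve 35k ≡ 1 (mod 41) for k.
34

Using Extended Euclidean Algorithm:
gcd(35, 41) = 1
Bezout coefficients: 35 × -7 + 41 × 6 = 1
So 35 × -7 ≡ 1 (mod 41)
The inverse is -7 mod 41 = 34
Verification: 35 × 34 = 1190 = 29 × 41 + 1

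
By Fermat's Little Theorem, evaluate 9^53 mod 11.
By Fermat: 9^{10} ≡ 1 (mod 11). 53 = 5×10 + 3. So 9^{53} ≡ 9^{3} ≡ 3 (mod 11)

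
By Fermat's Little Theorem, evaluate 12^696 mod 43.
By Fermat: 12^{42} ≡ 1 (mod 43). 696 ≡ 24 (mod 42). So 12^{696} ≡ 12^{24} ≡ 35 (mod 43)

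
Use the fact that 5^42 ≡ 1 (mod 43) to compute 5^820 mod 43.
By Fermat: 5^{42} ≡ 1 (mod 43). 820 ≡ 22 (mod 42). So 5^{820} ≡ 5^{22} ≡ 38 (mod 43)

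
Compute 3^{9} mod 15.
3

Using successive squaring:
Binary expansion of 9: 1001
Powers of 3 mod 15 (each is the square of the previous):
  3^1 ≡ 3 (mod 15)
  3^2 ≡ 3² = 9 ≡ 9 (mod 15)
  3^4 ≡ 9² = 81 ≡ 6 (mod 15)
  3^8 ≡ 6² = 36 ≡ 6 (mod 15)
9 = 8 + 1, so 3^9 = 3^8 × 3^1 ≡ 6 × 3 (mod 15)
Multiplying step by step:
  6 × 3 = 18 ≡ 3 (mod 15)
Result: 3^9 ≡ 3 (mod 15)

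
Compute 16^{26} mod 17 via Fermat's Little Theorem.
1

By Fermat's Little Theorem, a^(p-1) ≡ 1 (mod p) for prime p and gcd(a, p) = 1
Here p = 17, so 16^16 ≡ 1 (mod 17)
We can reduce the exponent: 26 mod 16 = 10
So 16^26 ≡ 16^10 (mod 17)
Computing: 16^10 mod 17 = 1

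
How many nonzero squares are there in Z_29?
For prime 29, there are (p-1)/2 = (29-1)/2 = 14 quadratic residues (excluding 0).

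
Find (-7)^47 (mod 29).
Using Fermat: (-7)^{28} ≡ 1 (mod 29). 47 ≡ 19 (mod 28). So (-7)^{47} ≡ (-7)^{19} ≡ 13 (mod 29)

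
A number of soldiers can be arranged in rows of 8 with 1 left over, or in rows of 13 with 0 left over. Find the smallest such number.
M = 8 × 13 = 104. M₁ = 13, y₁ ≡ 5 (mod 8). M₂ = 8, y₂ ≡ 5 (mod 13). k = 1×13×5 + 0×8×5 ≡ 65 (mod 104). The smallest positive such number is 65.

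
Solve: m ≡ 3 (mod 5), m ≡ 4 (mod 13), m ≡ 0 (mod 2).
M = 5 × 13 × 2 = 130. M₁ = 26, y₁ ≡ 1 (mod 5). M₂ = 10, y₂ ≡ 4 (mod 13). M₃ = 65, y₃ ≡ 1 (mod 2). m = 3×26×1 + 4×10×4 + 0×65×1 ≡ 108 (mod 130)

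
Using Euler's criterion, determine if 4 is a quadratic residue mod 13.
By Euler's criterion: 4^{6} ≡ 1 (mod 13). Since this equals 1, 4 is a QR.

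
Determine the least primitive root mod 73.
p - 1 = 72 has prime divisors 2, 3. h is a primitive root mod 73 iff h^(72/q) ≢ 1 (mod 73) for each such q.
h = 2: 2^36 ≡ 1, 2^24 ≡ 64 (mod 73); 2^36 ≡ 1, so not a primitive root.
h = 3: 3^36 ≡ 1, 3^24 ≡ 1 (mod 73); 3^36 ≡ 1, so not a primitive root.
h = 4: 4^36 ≡ 1, 4^24 ≡ 8 (mod 73); 4^36 ≡ 1, so not a primitive root.
h = 5: 5^36 ≡ 72, 5^24 ≡ 8 (mod 73); none is 1, so 5 has order 72 and is a primitive root.
The smallest primitive root mod 73 is g = 5.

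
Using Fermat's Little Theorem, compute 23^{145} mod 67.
65

By Fermat's Little Theorem, a^(p-1) ≡ 1 (mod p) for prime p and gcd(a, p) = 1
Here p = 67, so 23^66 ≡ 1 (mod 67)
We can reduce the exponent: 145 mod 66 = 13
So 23^145 ≡ 23^13 (mod 67)
Computing: 23^13 mod 67 = 65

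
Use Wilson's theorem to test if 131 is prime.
(130)! mod 131 = 130. Since 130 ≡ -1 (mod 131), 131 is prime.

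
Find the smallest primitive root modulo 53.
2

A primitive root g modulo p has order p-1 = 52
Prime divisors of 52: [2, 13]
g is a primitive root iff g^(52/q) ≢ 1 (mod 53) for each prime divisor q
Testing small values:
  g = 2: 2^26 ≡ 52, 2^4 ≡ 16 (mod 53) → none is 1, primitive root!
The smallest primitive root is 2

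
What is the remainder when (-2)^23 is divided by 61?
Using repeated squaring. (-2) ≡ 59 (mod 61). 23 = 16 + 4 + 2 + 1 (binary 10111). Repeated squaring mod 61: 59^1 ≡ 59; 59^2 ≡ 59² = 3481 ≡ 4; 59^4 ≡ 4² = 16 ≡ 16; 59^8 ≡ 16² = 256 ≡ 12; 59^16 ≡ 12² = 144 ≡ 22. Multiply: (-2)^23 ≡ 59^16 × 59^4 × 59^2 × 59^1 ≡ 22 × 16 × 4 × 59 (mod 61): 22 × 16 = 352 ≡ 47; 47 × 4 = 188 ≡ 5; 5 × 59 = 295 ≡ 51. So (-2)^23 ≡ 51 (mod 61).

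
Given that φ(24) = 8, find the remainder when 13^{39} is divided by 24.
By Euler: 13^{8} ≡ 1 (mod 24) since gcd(13, 24) = 1. 39 = 4×8 + 7. So 13^{39} ≡ 13^{7} ≡ 13 (mod 24)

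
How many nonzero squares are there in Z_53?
For prime 53, there are (p-1)/2 = (53-1)/2 = 26 quadratic residues (excluding 0).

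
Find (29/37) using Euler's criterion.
(29/37) = 29^{18} mod 37 = -1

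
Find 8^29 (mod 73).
Using repeated squaring. 29 = 16 + 8 + 4 + 1 (binary 11101). Repeated squaring mod 73: 8^1 ≡ 8; 8^2 ≡ 8² = 64 ≡ 64; 8^4 ≡ 64² = 4096 ≡ 8; 8^8 ≡ 8² = 64 ≡ 64; 8^16 ≡ 64² = 4096 ≡ 8. Multiply: 8^29 = 8^16 × 8^8 × 8^4 × 8^1 ≡ 8 × 64 × 8 × 8 (mod 73): 8 × 64 = 512 ≡ 1; 1 × 8 = 8 ≡ 8; 8 × 8 = 64 ≡ 64. So 8^29 ≡ 64 (mod 73).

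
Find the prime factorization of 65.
5 × 13

Divide by primes starting from smallest:
65 ÷ 5 = 13
13 ÷ 13 = 1

65 = 5 × 13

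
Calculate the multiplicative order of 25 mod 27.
Powers of 25 mod 27: 25^1≡25, 25^2≡4, 25^3≡19, 25^4≡16, 25^5≡22, 25^6≡10, 25^7≡7, 25^8≡13, 25^9≡1. Order = 9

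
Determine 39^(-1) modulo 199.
39^(-1) ≡ 148 (mod 199). Verification: 39 × 148 = 5772 ≡ 1 (mod 199)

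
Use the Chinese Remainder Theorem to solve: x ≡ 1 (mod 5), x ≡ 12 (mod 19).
31

Using the Chinese Remainder Theorem:
M = product of moduli = 95
For equation 1: M_1 = 19, 19 ≡ 4 (mod 5), inverse of 19 mod 5 is 4 (check: 4 × 4 = 16 ≡ 1 (mod 5))
For equation 2: M_2 = 5, 5 ≡ 5 (mod 19), inverse of 5 mod 19 is 4 (check: 5 × 4 = 20 ≡ 1 (mod 19))
Combine: x ≡ Σ r_i×M_i×(M_i⁻¹ mod m_i) = 1×19×4 + 12×5×4 = 76 + 240 = 316
316 mod 95 = 31
x ≡ 31 (mod 95)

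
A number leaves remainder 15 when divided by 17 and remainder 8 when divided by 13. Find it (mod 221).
M = 17 × 13 = 221. M₁ = 13, y₁ ≡ 4 (mod 17). M₂ = 17, y₂ ≡ 10 (mod 13). n = 15×13×4 + 8×17×10 ≡ 151 (mod 221)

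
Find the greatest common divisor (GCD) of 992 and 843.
1

Using the Euclidean algorithm:
992 = 1 × 843 + 149
843 = 5 × 149 + 98
149 = 1 × 98 + 51
98 = 1 × 51 + 47
51 = 1 × 47 + 4
47 = 11 × 4 + 3
4 = 1 × 3 + 1
3 = 3 × 1 + 0

GCD(992, 843) = 1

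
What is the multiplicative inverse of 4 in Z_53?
40

Using Extended Euclidean Algorithm:
gcd(4, 53) = 1
Bezout coefficients: 4 × -13 + 53 × 1 = 1
So 4 × -13 ≡ 1 (mod 53)
The inverse is -13 mod 53 = 40
Verification: 4 × 40 = 160 = 3 × 53 + 1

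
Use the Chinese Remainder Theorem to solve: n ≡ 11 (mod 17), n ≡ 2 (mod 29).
147

Using the Chinese Remainder Theorem:
M = product of moduli = 493
For equation 1: M_1 = 29, 29 ≡ 12 (mod 17), inverse of 29 mod 17 is 10 (check: 12 × 10 = 120 ≡ 1 (mod 17))
For equation 2: M_2 = 17, 17 ≡ 17 (mod 29), inverse of 17 mod 29 is 12 (check: 17 × 12 = 204 ≡ 1 (mod 29))
Combine: n ≡ Σ r_i×M_i×(M_i⁻¹ mod m_i) = 11×29×10 + 2×17×12 = 3190 + 408 = 3598
3598 mod 493 = 147
n ≡ 147 (mod 493)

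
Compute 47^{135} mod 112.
111

Using successive squaring:
Binary expansion of 135: 10000111
Powers of 47 mod 112 (each is the square of the previous):
  47^1 ≡ 47 (mod 112)
  47^2 ≡ 47² = 2209 ≡ 81 (mod 112)
  47^4 ≡ 81² = 6561 ≡ 65 (mod 112)
  47^8 ≡ 65² = 4225 ≡ 81 (mod 112)
  47^16 ≡ 81² = 6561 ≡ 65 (mod 112)
  47^32 ≡ 65² = 4225 ≡ 81 (mod 112)
  47^64 ≡ 81² = 6561 ≡ 65 (mod 112)
  47^128 ≡ 65² = 4225 ≡ 81 (mod 112)
135 = 128 + 4 + 2 + 1, so 47^135 = 47^128 × 47^4 × 47^2 × 47^1 ≡ 81 × 65 × 81 × 47 (mod 112)
Multiplying step by step:
  81 × 65 = 5265 ≡ 1 (mod 112)
  1 × 81 = 81 ≡ 81 (mod 112)
  81 × 47 = 3807 ≡ 111 (mod 112)
Result: 47^135 ≡ 111 (mod 112)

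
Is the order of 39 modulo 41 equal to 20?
Yes, ord_41(39) = 20.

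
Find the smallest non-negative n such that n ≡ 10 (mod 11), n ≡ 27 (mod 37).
175

Using the Chinese Remainder Theorem:
M = product of moduli = 407
For equation 1: M_1 = 37, 37 ≡ 4 (mod 11), inverse of 37 mod 11 is 3 (check: 4 × 3 = 12 ≡ 1 (mod 11))
For equation 2: M_2 = 11, 11 ≡ 11 (mod 37), inverse of 11 mod 37 is 27 (check: 11 × 27 = 297 ≡ 1 (mod 37))
Combine: n ≡ Σ r_i×M_i×(M_i⁻¹ mod m_i) = 10×37×3 + 27×11×27 = 1110 + 8019 = 9129
9129 mod 407 = 175
n ≡ 175 (mod 407)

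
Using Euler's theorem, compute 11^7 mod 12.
By Euler: 11^{4} ≡ 1 (mod 12) since gcd(11, 12) = 1. 7 = 1×4 + 3. So 11^{7} ≡ 11^{3} ≡ 11 (mod 12)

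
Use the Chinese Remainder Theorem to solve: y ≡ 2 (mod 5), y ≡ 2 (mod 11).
M = 5 × 11 = 55. M₁ = 11, y₁ ≡ 1 (mod 5). M₂ = 5, y₂ ≡ 9 (mod 11). y = 2×11×1 + 2×5×9 ≡ 2 (mod 55)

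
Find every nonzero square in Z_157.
QRs mod 157: {1, 3, 4, 9, 10, 11, 12, 13, 14, 16, 17, 19, 25, 27, 30, 31, 33, 35, 36, 37, 39, 40, 42, 44, 46, 47, 48, 49, 51, 52, 56, 57, 58, 64, 67, 68, 71, 75, 76, 81, 82, 86, 89, 90, 93, 99, 100, 101, 105, 106, 108, 109, 110, 111, 113, 115, 117, 118, 120, 121, 122, 124, 126, 127, 130, 132, 138, 140, 141, 143, 144, 145, 146, 147, 148, 153, 154, 156}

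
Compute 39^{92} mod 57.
39

Using successive squaring:
Binary expansion of 92: 1011100
Powers of 39 mod 57 (each is the square of the previous):
  39^1 ≡ 39 (mod 57)
  39^2 ≡ 39² = 1521 ≡ 39 (mod 57)
  39^4 ≡ 39² = 1521 ≡ 39 (mod 57)
  39^8 ≡ 39² = 1521 ≡ 39 (mod 57)
  39^16 ≡ 39² = 1521 ≡ 39 (mod 57)
  39^32 ≡ 39² = 1521 ≡ 39 (mod 57)
  39^64 ≡ 39² = 1521 ≡ 39 (mod 57)
92 = 64 + 16 + 8 + 4, so 39^92 = 39^64 × 39^16 × 39^8 × 39^4 ≡ 39 × 39 × 39 × 39 (mod 57)
Multiplying step by step:
  39 × 39 = 1521 ≡ 39 (mod 57)
  39 × 39 = 1521 ≡ 39 (mod 57)
  39 × 39 = 1521 ≡ 39 (mod 57)
Result: 39^92 ≡ 39 (mod 57)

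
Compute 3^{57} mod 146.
119

Using successive squaring:
Binary expansion of 57: 111001
Powers of 3 mod 146 (each is the square of the previous):
  3^1 ≡ 3 (mod 146)
  3^2 ≡ 3² = 9 ≡ 9 (mod 146)
  3^4 ≡ 9² = 81 ≡ 81 (mod 146)
  3^8 ≡ 81² = 6561 ≡ 137 (mod 146)
  3^16 ≡ 137² = 18769 ≡ 81 (mod 146)
  3^32 ≡ 81² = 6561 ≡ 137 (mod 146)
57 = 32 + 16 + 8 + 1, so 3^57 = 3^32 × 3^16 × 3^8 × 3^1 ≡ 137 × 81 × 137 × 3 (mod 146)
Multiplying step by step:
  137 × 81 = 11097 ≡ 1 (mod 146)
  1 × 137 = 137 ≡ 137 (mod 146)
  137 × 3 = 411 ≡ 119 (mod 146)
Result: 3^57 ≡ 119 (mod 146)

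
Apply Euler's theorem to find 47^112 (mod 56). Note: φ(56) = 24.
By Euler: 47^{24} ≡ 1 (mod 56) since gcd(47, 56) = 1. 112 = 4×24 + 16. So 47^{112} ≡ 47^{16} ≡ 9 (mod 56)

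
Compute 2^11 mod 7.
Using Fermat: 2^{6} ≡ 1 (mod 7). 11 ≡ 5 (mod 6). So 2^{11} ≡ 2^{5} ≡ 4 (mod 7)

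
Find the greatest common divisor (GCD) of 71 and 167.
1

Using the Euclidean algorithm:
71 = 0 × 167 + 71
167 = 2 × 71 + 25
71 = 2 × 25 + 21
25 = 1 × 21 + 4
21 = 5 × 4 + 1
4 = 4 × 1 + 0

GCD(71, 167) = 1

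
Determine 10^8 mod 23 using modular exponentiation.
8 = 8 (binary 1000). Repeated squaring mod 23: 10^1 ≡ 10; 10^2 ≡ 10² = 100 ≡ 8; 10^4 ≡ 8² = 64 ≡ 18; 10^8 ≡ 18² = 324 ≡ 2. So 10^8 ≡ 2 (mod 23).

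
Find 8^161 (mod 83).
Using Fermat: 8^{82} ≡ 1 (mod 83). 161 ≡ 79 (mod 82). So 8^{161} ≡ 8^{79} ≡ 6 (mod 83)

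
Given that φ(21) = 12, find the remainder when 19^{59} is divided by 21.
By Euler: 19^{12} ≡ 1 (mod 21) since gcd(19, 21) = 1. 59 = 4×12 + 11. So 19^{59} ≡ 19^{11} ≡ 10 (mod 21)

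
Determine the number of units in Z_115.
88

Prime factorization: 115 = 5 × 23
Using the formula φ(n) = n × Π(1 - 1/p) for each prime factor p:
φ(115) = 115 × (1 - 1/5) × (1 - 1/23)
φ(115) = 88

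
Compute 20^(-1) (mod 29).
20^(-1) ≡ 16 (mod 29). Verification: 20 × 16 = 320 ≡ 1 (mod 29)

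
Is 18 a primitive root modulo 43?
p - 1 = 42 has prime divisors 2, 3, 7. Check 18^(42/q) mod 43 for each: 18^(42/2) = 18^21 ≡ 42, 18^(42/3) = 18^14 ≡ 6, 18^(42/7) = 18^6 ≡ 41 (mod 43). None of these is 1, so 18 has order 42 = φ(43), so it is a primitive root mod 43.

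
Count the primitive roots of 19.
6

The number of primitive roots modulo p is φ(p-1) = φ(18)
φ(18) = 6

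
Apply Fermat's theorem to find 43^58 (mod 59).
By Fermat's Little Theorem, 43^{58} ≡ 1 (mod 59) since 59 is prime and gcd(43, 59) = 1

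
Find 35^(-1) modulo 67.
23

Using Extended Euclidean Algorithm:
gcd(35, 67) = 1
Bezout coefficients: 35 × 23 + 67 × -12 = 1
So 35 × 23 ≡ 1 (mod 67)
The inverse is 23 mod 67 = 23
Verification: 35 × 23 = 805 = 12 × 67 + 1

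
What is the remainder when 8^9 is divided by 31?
9 = 8 + 1 (binary 1001). Repeated squaring mod 31: 8^1 ≡ 8; 8^2 ≡ 8² = 64 ≡ 2; 8^4 ≡ 2² = 4 ≡ 4; 8^8 ≡ 4² = 16 ≡ 16. Multiply: 8^9 = 8^8 × 8^1 ≡ 16 × 8 (mod 31): 16 × 8 = 128 ≡ 4. So 8^9 ≡ 4 (mod 31).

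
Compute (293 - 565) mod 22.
14

(293 - 565) = -272
-272 mod 22 = 14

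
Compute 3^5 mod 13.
5 = 4 + 1 (binary 101). Repeated squaring mod 13: 3^1 ≡ 3; 3^2 ≡ 3² = 9 ≡ 9; 3^4 ≡ 9² = 81 ≡ 3. Multiply: 3^5 = 3^4 × 3^1 ≡ 3 × 3 (mod 13): 3 × 3 = 9 ≡ 9. So 3^5 ≡ 9 (mod 13).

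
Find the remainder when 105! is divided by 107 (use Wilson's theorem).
(106)! = (105)! × (106) ≡ -1 (mod 107). So (105)! ≡ -1 × (106)^(-1) ≡ (-1)×(-1) = 1 (mod 107)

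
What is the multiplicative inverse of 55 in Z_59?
44

Using Extended Euclidean Algorithm:
gcd(55, 59) = 1
Bezout coefficients: 55 × -15 + 59 × 14 = 1
So 55 × -15 ≡ 1 (mod 59)
The inverse is -15 mod 59 = 44
Verification: 55 × 44 = 2420 = 41 × 59 + 1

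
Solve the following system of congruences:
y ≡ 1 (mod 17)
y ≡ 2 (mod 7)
86

Using the Chinese Remainder Theorem:
M = product of moduli = 119
For equation 1: M_1 = 7, 7 ≡ 7 (mod 17), inverse of 7 mod 17 is 5 (check: 7 × 5 = 35 ≡ 1 (mod 17))
For equation 2: M_2 = 17, 17 ≡ 3 (mod 7), inverse of 17 mod 7 is 5 (check: 3 × 5 = 15 ≡ 1 (mod 7))
Combine: y ≡ Σ r_i×M_i×(M_i⁻¹ mod m_i) = 1×7×5 + 2×17×5 = 35 + 170 = 205
205 mod 119 = 86
y ≡ 86 (mod 119)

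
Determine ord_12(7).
Powers of 7 mod 12: 7^1≡7, 7^2≡1. Order = 2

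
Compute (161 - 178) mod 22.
5

(161 - 178) = -17
-17 mod 22 = 5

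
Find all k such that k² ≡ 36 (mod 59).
The square roots of 36 mod 59 are 53 and 6. Verify: 53² = 2809 ≡ 36 (mod 59)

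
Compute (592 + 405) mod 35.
17

(592 + 405) = 997
997 mod 35 = 17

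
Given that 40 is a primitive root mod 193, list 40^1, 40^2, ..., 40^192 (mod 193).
g^1, g^2, ..., g^{192} mod 193: {40, 56, 117, 48, 183, 179, 19, 181, 99, 100, 140, 3, 120, 168, 158, 144, 163, 151, 57, 157, 104, 107, 34, 9, 167, 118, 88, 46, 103, 67, 171, 85, 119, 128, 102, 27, 115, 161, 71, 138, 116, 8, 127, 62, 164, 191, 113, 81, 152, 97, 20, 28, 155, 24, 188, 186, 106, 187, 146, 50, 70, 98, 60, 84, 79, 72, 178, 172, 125, 175, 52, 150, 17, 101, 180, 59, 44, 23, 148, 130, 182, 139, 156, 64, 51, 110, 154, 177, 132, 69, 58, 4, 160, 31, 82, 192, 153, 137, 76, 145, 10, 14, 174, 12, 94, 93, 53, 190, 73, 25, 35, 49, 30, 42, 136, 36, 89, 86, 159, 184, 26, 75, 105, 147, 90, 126, 22, 108, 74, 65, 91, 166, 78, 32, 122, 55, 77, 185, 66, 131, 29, 2, 80, 112, 41, 96, 173, 165, 38, 169, 5, 7, 87, 6, 47, 143, 123, 95, 133, 109, 114, 121, 15, 21, 68, 18, 141, 43, 176, 92, 13, 134, 149, 170, 45, 63, 11, 54, 37, 129, 142, 83, 39, 16, 61, 124, 135, 189, 33, 162, 111, 1}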